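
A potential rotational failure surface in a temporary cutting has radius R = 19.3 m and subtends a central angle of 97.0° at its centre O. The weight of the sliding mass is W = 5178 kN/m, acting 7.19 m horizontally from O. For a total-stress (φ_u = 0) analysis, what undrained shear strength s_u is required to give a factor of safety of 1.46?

FS = s_u·L_a·R / (W·d), so s_u = FS·W·d / (L_a·R).
Arc length L_a = R·θ = 19.3·(97.0°·π/180) = 19.3·1.6930 = 32.67 m
s_u = 1.46·5178·7.19 / (32.67·19.3) = 54355.5 / 630.61 = 86.19 kPa

s_u = 86.2 kPa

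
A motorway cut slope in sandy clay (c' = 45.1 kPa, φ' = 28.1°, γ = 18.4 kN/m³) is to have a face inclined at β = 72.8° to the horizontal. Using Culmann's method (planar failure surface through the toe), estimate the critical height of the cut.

H_c = 28.57 m

Culmann's analysis gives the critical failure plane at α_cr = (β + φ')/2 = (72.8 + 28.1)/2 = 50.5°, and the critical height
H_c = (4c'/γ) · sinβ cosφ' / [1 − cos(β − φ')]
    = (4·45.1/18.4) · sin72.8°·cos28.1° / [1 − cos(44.7°)]
    = 9.804 · 0.9553·0.8821 / [1 − 0.7108]
    = 9.804 · 0.8427 / 0.2892
    = 28.57 m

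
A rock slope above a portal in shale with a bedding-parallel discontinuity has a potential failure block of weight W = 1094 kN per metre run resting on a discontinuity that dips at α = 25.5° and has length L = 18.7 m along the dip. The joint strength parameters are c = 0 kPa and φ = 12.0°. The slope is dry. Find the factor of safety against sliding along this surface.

Resolving the block weight along and normal to the plane and applying the Mohr–Coulomb strength on the joint:
N' = W cosα = 1094·cos25.5° = 987.4 kN/m
Driving force T = W sinα = 1094·sin25.5° = 471.0 kN/m
Resisting force R = c·L + N'·tanφ = 0·18.7 + 987.4·tan12.0° = 0.0 + 209.9 = 209.9 kN/m
FS = R / T = 209.9 / 471.0 = 0.446

FS = 0.45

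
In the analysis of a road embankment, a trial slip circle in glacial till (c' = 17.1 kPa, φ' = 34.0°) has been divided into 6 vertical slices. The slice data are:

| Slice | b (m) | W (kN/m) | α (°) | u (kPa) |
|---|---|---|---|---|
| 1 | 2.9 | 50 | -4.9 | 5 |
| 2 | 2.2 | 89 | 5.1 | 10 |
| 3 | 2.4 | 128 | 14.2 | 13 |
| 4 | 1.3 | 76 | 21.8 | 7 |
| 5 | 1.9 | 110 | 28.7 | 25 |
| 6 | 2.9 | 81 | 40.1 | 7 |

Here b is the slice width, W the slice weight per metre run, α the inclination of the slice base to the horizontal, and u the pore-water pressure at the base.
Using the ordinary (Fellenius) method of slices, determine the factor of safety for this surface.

FS = 2.85

Ordinary method of slices: FS = Σ[c'·Δl_i + (W_i cosα_i − u_i·Δl_i)·tanφ'] / Σ W_i sinα_i, with Δl_i = b_i / cosα_i.
Slice 1: Δl = 2.9/cos(-4.9°) = 2.911 m; N'_1 = 50·cos(-4.9°) − 5·2.911 = 35.3; c'Δl = 49.77; W sinα = -4.3
Slice 2: Δl = 2.2/cos5.1° = 2.209 m; N'_2 = 89·cos5.1° − 10·2.209 = 66.6; c'Δl = 37.77; W sinα = 7.9
Slice 3: Δl = 2.4/cos14.2° = 2.476 m; N'_3 = 128·cos14.2° − 13·2.476 = 91.9; c'Δl = 42.33; W sinα = 31.4
Slice 4: Δl = 1.3/cos21.8° = 1.400 m; N'_4 = 76·cos21.8° − 7·1.400 = 60.8; c'Δl = 23.94; W sinα = 28.2
Slice 5: Δl = 1.9/cos28.7° = 2.166 m; N'_5 = 110·cos28.7° − 25·2.166 = 42.3; c'Δl = 37.04; W sinα = 52.8
Slice 6: Δl = 2.9/cos40.1° = 3.791 m; N'_6 = 81·cos40.1° − 7·3.791 = 35.4; c'Δl = 64.83; W sinα = 52.2
Σc'Δl = 255.7 kN/m; ΣN' = 332.2 kN/m; ΣW sinα = 168.3 kN/m
Resisting = 255.7 + 332.2·tan34.0° = 255.7 + 224.1 = 479.8 kN/m
FS = 479.8 / 168.3 = 2.851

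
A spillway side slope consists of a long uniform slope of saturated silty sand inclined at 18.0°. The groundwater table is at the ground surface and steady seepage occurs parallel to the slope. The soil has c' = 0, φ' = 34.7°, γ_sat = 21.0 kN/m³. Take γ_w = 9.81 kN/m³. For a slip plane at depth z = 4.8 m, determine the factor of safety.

FS = 1.14

With seepage parallel to the slope and the water table at the surface, the effective normal stress on the slip plane uses the buoyant unit weight γ' = γ_sat − γ_w while the driving shear stress uses γ_sat:
FS = [c' + γ' z cos²β tanφ'] / [γ_sat z sinβ cosβ]
(For c' = 0 this reduces to FS = (γ'/γ_sat)·tanφ'/tanβ.)
γ' = 21.0 − 9.81 = 11.19 kN/m³
Numerator = 0.0 + 11.19·4.8·cos²18.0°·tan34.7° = 0.0 + 11.19·4.8·0.9045·0.6924 = 33.640 kPa
Denominator = 21.0·4.8·sin18.0°·cos18.0° = 21.0·4.8·0.3090·0.9511 = 29.624 kPa
FS = 33.640 / 29.624 = 1.136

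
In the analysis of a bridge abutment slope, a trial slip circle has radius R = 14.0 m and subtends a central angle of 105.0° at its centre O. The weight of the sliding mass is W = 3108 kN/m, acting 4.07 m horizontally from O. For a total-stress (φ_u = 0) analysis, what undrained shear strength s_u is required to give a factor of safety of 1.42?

s_u = 50.0 kPa

FS = s_u·L_a·R / (W·d), so s_u = FS·W·d / (L_a·R).
Arc length L_a = R·θ = 14.0·(105.0°·π/180) = 14.0·1.8326 = 25.66 m
s_u = 1.42·3108·4.07 / (25.66·14.0) = 17962.4 / 359.19 = 50.01 kPa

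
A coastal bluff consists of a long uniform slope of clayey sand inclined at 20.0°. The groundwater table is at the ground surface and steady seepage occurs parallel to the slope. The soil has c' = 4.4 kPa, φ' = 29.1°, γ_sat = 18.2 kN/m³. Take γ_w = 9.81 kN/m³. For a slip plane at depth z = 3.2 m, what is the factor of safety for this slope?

FS = 0.94

With seepage parallel to the slope and the water table at the surface, the effective normal stress on the slip plane uses the buoyant unit weight γ' = γ_sat − γ_w while the driving shear stress uses γ_sat:
FS = [c' + γ' z cos²β tanφ'] / [γ_sat z sinβ cosβ]
γ' = 18.2 − 9.81 = 8.39 kN/m³
Numerator = 4.4 + 8.39·3.2·cos²20.0°·tan29.1° = 4.4 + 8.39·3.2·0.8830·0.5566 = 17.595 kPa
Denominator = 18.2·3.2·sin20.0°·cos20.0° = 18.2·3.2·0.3420·0.9397 = 18.718 kPa
FS = 17.595 / 18.718 = 0.940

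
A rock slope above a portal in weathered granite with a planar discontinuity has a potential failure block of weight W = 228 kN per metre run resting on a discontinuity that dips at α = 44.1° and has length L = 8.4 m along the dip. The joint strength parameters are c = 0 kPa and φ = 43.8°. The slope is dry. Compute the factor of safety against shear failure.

Resolving the block weight along and normal to the plane and applying the Mohr–Coulomb strength on the joint:
N' = W cosα = 228·cos44.1° = 163.7 kN/m
Driving force T = W sinα = 228·sin44.1° = 158.7 kN/m
Resisting force R = c·L + N'·tanφ = 0·8.4 + 163.7·tan43.8° = 0.0 + 157.0 = 157.0 kN/m
FS = R / T = 157.0 / 158.7 = 0.990

FS = 0.99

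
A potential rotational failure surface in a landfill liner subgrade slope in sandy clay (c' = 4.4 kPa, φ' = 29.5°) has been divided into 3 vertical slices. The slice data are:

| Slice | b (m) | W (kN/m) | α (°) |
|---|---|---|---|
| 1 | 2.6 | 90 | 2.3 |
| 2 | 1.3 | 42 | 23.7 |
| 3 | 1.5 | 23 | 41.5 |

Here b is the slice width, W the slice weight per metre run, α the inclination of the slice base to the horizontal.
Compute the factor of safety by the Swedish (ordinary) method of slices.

Ordinary method of slices: FS = Σ[c'·Δl_i + (W_i cosα_i)·tanφ'] / Σ W_i sinα_i, with Δl_i = b_i / cosα_i.
Slice 1: Δl = 2.6/cos2.3° = 2.602 m; N'_1 = 90·cos2.3° = 89.9; c'Δl = 11.45; W sinα = 3.6
Slice 2: Δl = 1.3/cos23.7° = 1.420 m; N'_2 = 42·cos23.7° = 38.5; c'Δl = 6.25; W sinα = 16.9
Slice 3: Δl = 1.5/cos41.5° = 2.003 m; N'_3 = 23·cos41.5° = 17.2; c'Δl = 8.81; W sinα = 15.2
Σc'Δl = 26.5 kN/m; ΣN' = 145.6 kN/m; ΣW sinα = 35.7 kN/m
Resisting = 26.5 + 145.6·tan29.5° = 26.5 + 82.4 = 108.9 kN/m
FS = 108.9 / 35.7 = 3.047

FS = 3.05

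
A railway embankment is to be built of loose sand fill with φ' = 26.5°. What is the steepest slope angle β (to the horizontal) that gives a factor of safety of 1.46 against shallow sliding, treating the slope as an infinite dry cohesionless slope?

For an infinite dry cohesionless slope FS = tanφ'/tanβ, so tanβ = tanφ' / FS.
tanβ = tan26.5° / 1.46 = 0.4986 / 1.46 = 0.3415
β = arctan(0.3415) = 18.85°

β = 18.9°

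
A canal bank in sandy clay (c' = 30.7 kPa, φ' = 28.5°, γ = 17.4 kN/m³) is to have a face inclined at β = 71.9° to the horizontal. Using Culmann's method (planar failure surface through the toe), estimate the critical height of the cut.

Culmann's analysis gives the critical failure plane at α_cr = (β + φ')/2 = (71.9 + 28.5)/2 = 50.2°, and the critical height
H_c = (4c'/γ) · sinβ cosφ' / [1 − cos(β − φ')]
    = (4·30.7/17.4) · sin71.9°·cos28.5° / [1 − cos(43.4°)]
    = 7.057 · 0.9505·0.8788 / [1 − 0.7266]
    = 7.057 · 0.8353 / 0.2734
    = 21.56 m

H_c = 21.56 m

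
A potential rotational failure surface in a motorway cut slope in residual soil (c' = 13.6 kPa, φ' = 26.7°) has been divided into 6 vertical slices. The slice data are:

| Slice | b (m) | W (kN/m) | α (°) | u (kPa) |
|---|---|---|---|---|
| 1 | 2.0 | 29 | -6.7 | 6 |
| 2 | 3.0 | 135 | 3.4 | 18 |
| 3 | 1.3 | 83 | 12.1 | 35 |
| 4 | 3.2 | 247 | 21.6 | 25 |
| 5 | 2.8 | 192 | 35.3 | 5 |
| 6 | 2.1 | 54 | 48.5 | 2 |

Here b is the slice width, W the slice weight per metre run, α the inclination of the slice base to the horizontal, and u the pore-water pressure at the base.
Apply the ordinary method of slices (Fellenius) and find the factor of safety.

Ordinary method of slices: FS = Σ[c'·Δl_i + (W_i cosα_i − u_i·Δl_i)·tanφ'] / Σ W_i sinα_i, with Δl_i = b_i / cosα_i.
Slice 1: Δl = 2.0/cos(-6.7°) = 2.014 m; N'_1 = 29·cos(-6.7°) − 6·2.014 = 16.7; c'Δl = 27.39; W sinα = -3.4
Slice 2: Δl = 3.0/cos3.4° = 3.005 m; N'_2 = 135·cos3.4° − 18·3.005 = 80.7; c'Δl = 40.87; W sinα = 8.0
Slice 3: Δl = 1.3/cos12.1° = 1.330 m; N'_3 = 83·cos12.1° − 35·1.330 = 34.6; c'Δl = 18.08; W sinα = 17.4
Slice 4: Δl = 3.2/cos21.6° = 3.442 m; N'_4 = 247·cos21.6° − 25·3.442 = 143.6; c'Δl = 46.81; W sinα = 90.9
Slice 5: Δl = 2.8/cos35.3° = 3.431 m; N'_5 = 192·cos35.3° − 5·3.431 = 139.5; c'Δl = 46.66; W sinα = 110.9
Slice 6: Δl = 2.1/cos48.5° = 3.169 m; N'_6 = 54·cos48.5° − 2·3.169 = 29.4; c'Δl = 43.10; W sinα = 40.4
Σc'Δl = 222.9 kN/m; ΣN' = 444.6 kN/m; ΣW sinα = 264.3 kN/m
Resisting = 222.9 + 444.6·tan26.7° = 222.9 + 223.6 = 446.5 kN/m
FS = 446.5 / 264.3 = 1.689

FS = 1.69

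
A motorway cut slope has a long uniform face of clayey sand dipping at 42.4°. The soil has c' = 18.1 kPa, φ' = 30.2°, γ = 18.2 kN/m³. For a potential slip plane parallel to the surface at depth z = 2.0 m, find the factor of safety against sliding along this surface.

FS = 1.64

For an infinite slope with a slip plane parallel to the surface (no pore pressure): FS = [c' + γz cos²β tanφ'] / [γz sinβ cosβ].
γz = 18.2·2.0 = 36.40 kN/m²
Numerator = 18.1 + 36.40·cos²42.4°·tan30.2° = 18.1 + 36.40·0.5453·0.5820 = 29.653 kPa
Denominator = 36.40·sin42.4°·cos42.4° = 36.40·0.6743·0.7385 = 18.125 kPa
FS = 29.653 / 18.125 = 1.636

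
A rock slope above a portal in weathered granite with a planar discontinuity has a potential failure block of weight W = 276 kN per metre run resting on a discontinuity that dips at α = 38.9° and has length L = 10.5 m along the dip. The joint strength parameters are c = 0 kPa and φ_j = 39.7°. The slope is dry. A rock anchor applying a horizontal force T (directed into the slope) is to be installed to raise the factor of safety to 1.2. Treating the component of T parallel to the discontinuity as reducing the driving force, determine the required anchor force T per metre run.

T = 20 kN/m

Resolving forces along and normal to the sliding plane, with the horizontal anchor force T adding T·sinα to the effective normal force and T·cosα acting up the plane against the driving force:
FS = [cL + (W cosα + T sinα) tanφ_j] / [W sinα − T cosα]
Without the anchor: N' = 214.8 kN/m, driving T_d = 173.3 kN/m, resisting R = 0·10.5 + 214.8·tan39.7° = 178.3 kN/m, FS = 1.03.
Setting FS = 1.2 and solving for T:
1.2·(173.3 − T cos38.9°) = 178.3 + T sin38.9°·tan39.7°
T·(sin38.9°·tan39.7° + 1.2·cos38.9°) = 1.2·173.3 − 178.3
T·(0.6280·0.8302 + 1.2·0.7782) = 208.0 − 178.3 = 29.7
T·1.4552 = 29.7
T = 20.4 kN/m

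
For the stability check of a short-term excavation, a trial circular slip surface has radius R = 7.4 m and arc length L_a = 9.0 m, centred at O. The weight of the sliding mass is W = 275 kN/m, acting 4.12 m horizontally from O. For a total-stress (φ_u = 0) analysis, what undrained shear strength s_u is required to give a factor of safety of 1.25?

s_u = 21.3 kPa

FS = s_u·L_a·R / (W·d), so s_u = FS·W·d / (L_a·R).
s_u = 1.25·275·4.12 / (9.00·7.4) = 1416.2 / 66.60 = 21.27 kPa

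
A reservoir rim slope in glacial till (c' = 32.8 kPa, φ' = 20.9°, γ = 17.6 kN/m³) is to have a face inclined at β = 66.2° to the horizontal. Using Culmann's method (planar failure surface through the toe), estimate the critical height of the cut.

Culmann's analysis gives the critical failure plane at α_cr = (β + φ')/2 = (66.2 + 20.9)/2 = 43.5°, and the critical height
H_c = (4c'/γ) · sinβ cosφ' / [1 − cos(β − φ')]
    = (4·32.8/17.6) · sin66.2°·cos20.9° / [1 − cos(45.3°)]
    = 7.455 · 0.9150·0.9342 / [1 − 0.7034]
    = 7.455 · 0.8548 / 0.2966
    = 21.48 m

H_c = 21.48 m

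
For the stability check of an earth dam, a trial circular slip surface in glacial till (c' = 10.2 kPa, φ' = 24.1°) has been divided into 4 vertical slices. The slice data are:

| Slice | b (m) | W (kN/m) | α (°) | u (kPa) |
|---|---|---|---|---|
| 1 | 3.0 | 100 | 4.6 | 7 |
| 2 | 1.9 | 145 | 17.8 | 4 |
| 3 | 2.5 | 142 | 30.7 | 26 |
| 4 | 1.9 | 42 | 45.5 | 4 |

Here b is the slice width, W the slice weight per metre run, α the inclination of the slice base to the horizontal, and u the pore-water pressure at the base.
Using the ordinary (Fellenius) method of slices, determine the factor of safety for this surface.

Ordinary method of slices: FS = Σ[c'·Δl_i + (W_i cosα_i − u_i·Δl_i)·tanφ'] / Σ W_i sinα_i, with Δl_i = b_i / cosα_i.
Slice 1: Δl = 3.0/cos4.6° = 3.010 m; N'_1 = 100·cos4.6° − 7·3.010 = 78.6; c'Δl = 30.70; W sinα = 8.0
Slice 2: Δl = 1.9/cos17.8° = 1.996 m; N'_2 = 145·cos17.8° − 4·1.996 = 130.1; c'Δl = 20.35; W sinα = 44.3
Slice 3: Δl = 2.5/cos30.7° = 2.907 m; N'_3 = 142·cos30.7° − 26·2.907 = 46.5; c'Δl = 29.66; W sinα = 72.5
Slice 4: Δl = 1.9/cos45.5° = 2.711 m; N'_4 = 42·cos45.5° − 4·2.711 = 18.6; c'Δl = 27.65; W sinα = 30.0
Σc'Δl = 108.4 kN/m; ΣN' = 273.8 kN/m; ΣW sinα = 154.8 kN/m
Resisting = 108.4 + 273.8·tan24.1° = 108.4 + 122.5 = 230.8 kN/m
FS = 230.8 / 154.8 = 1.491

FS = 1.49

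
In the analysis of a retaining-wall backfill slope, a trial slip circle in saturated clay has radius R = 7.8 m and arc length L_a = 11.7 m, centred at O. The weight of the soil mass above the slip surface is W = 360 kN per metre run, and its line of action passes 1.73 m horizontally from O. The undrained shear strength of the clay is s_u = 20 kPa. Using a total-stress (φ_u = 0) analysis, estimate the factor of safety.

FS = 2.93

Taking moments about the centre O, the resisting moment is provided by the undrained shear strength acting along the arc:
M_R = s_u·L_a·R = 20·11.70·7.8 = 1825.2 kN·m/m
M_D = W·d = 360·1.73 = 622.8 kN·m/m
FS = M_R / M_D = 1825.2 / 622.8 = 2.931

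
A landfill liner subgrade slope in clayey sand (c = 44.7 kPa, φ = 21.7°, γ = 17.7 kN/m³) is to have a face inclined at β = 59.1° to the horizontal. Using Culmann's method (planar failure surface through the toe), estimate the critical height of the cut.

Culmann's analysis gives the critical failure plane at α_cr = (β + φ)/2 = (59.1 + 21.7)/2 = 40.4°, and the critical height
H_c = (4c/γ) · sinβ cosφ / [1 − cos(β − φ)]
    = (4·44.7/17.7) · sin59.1°·cos21.7° / [1 − cos(37.4°)]
    = 10.102 · 0.8581·0.9291 / [1 − 0.7944]
    = 10.102 · 0.7973 / 0.2056
    = 39.17 m

H_c = 39.17 m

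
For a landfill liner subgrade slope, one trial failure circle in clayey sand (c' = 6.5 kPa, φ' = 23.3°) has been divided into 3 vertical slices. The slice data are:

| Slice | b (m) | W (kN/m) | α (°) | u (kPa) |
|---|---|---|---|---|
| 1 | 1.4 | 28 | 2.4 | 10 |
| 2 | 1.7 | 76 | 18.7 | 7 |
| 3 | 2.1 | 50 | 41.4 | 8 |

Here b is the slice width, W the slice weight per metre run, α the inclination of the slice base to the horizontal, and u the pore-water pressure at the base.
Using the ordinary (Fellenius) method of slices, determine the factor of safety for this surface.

FS = 1.32

Ordinary method of slices: FS = Σ[c'·Δl_i + (W_i cosα_i − u_i·Δl_i)·tanφ'] / Σ W_i sinα_i, with Δl_i = b_i / cosα_i.
Slice 1: Δl = 1.4/cos2.4° = 1.401 m; N'_1 = 28·cos2.4° − 10·1.401 = 14.0; c'Δl = 9.11; W sinα = 1.2
Slice 2: Δl = 1.7/cos18.7° = 1.795 m; N'_2 = 76·cos18.7° − 7·1.795 = 59.4; c'Δl = 11.67; W sinα = 24.4
Slice 3: Δl = 2.1/cos41.4° = 2.800 m; N'_3 = 50·cos41.4° − 8·2.800 = 15.1; c'Δl = 18.20; W sinα = 33.1
Σc'Δl = 39.0 kN/m; ΣN' = 88.5 kN/m; ΣW sinα = 58.6 kN/m
Resisting = 39.0 + 88.5·tan23.3° = 39.0 + 38.1 = 77.1 kN/m
FS = 77.1 / 58.6 = 1.315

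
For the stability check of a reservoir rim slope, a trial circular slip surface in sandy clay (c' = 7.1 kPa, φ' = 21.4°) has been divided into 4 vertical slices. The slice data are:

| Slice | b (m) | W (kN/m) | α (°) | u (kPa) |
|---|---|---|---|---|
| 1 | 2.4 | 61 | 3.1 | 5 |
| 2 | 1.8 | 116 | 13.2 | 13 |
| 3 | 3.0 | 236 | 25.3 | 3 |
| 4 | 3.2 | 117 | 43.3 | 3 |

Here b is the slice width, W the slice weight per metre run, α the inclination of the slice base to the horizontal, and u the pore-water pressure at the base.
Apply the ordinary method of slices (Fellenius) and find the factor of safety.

FS = 1.17

Ordinary method of slices: FS = Σ[c'·Δl_i + (W_i cosα_i − u_i·Δl_i)·tanφ'] / Σ W_i sinα_i, with Δl_i = b_i / cosα_i.
Slice 1: Δl = 2.4/cos3.1° = 2.404 m; N'_1 = 61·cos3.1° − 5·2.404 = 48.9; c'Δl = 17.06; W sinα = 3.3
Slice 2: Δl = 1.8/cos13.2° = 1.849 m; N'_2 = 116·cos13.2° − 13·1.849 = 88.9; c'Δl = 13.13; W sinα = 26.5
Slice 3: Δl = 3.0/cos25.3° = 3.318 m; N'_3 = 236·cos25.3° − 3·3.318 = 203.4; c'Δl = 23.56; W sinα = 100.9
Slice 4: Δl = 3.2/cos43.3° = 4.397 m; N'_4 = 117·cos43.3° − 3·4.397 = 72.0; c'Δl = 31.22; W sinα = 80.2
Σc'Δl = 85.0 kN/m; ΣN' = 413.2 kN/m; ΣW sinα = 210.9 kN/m
Resisting = 85.0 + 413.2·tan21.4° = 85.0 + 161.9 = 246.9 kN/m
FS = 246.9 / 210.9 = 1.171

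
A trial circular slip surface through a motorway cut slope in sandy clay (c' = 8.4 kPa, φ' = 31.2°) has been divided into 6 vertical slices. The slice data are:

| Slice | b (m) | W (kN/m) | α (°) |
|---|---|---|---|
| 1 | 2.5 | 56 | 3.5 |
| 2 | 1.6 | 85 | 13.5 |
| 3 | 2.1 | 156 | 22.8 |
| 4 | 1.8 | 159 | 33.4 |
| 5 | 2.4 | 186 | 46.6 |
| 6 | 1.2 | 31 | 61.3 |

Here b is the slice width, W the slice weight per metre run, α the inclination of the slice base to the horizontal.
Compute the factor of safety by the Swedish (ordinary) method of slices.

Ordinary method of slices: FS = Σ[c'·Δl_i + (W_i cosα_i)·tanφ'] / Σ W_i sinα_i, with Δl_i = b_i / cosα_i.
Slice 1: Δl = 2.5/cos3.5° = 2.505 m; N'_1 = 56·cos3.5° = 55.9; c'Δl = 21.04; W sinα = 3.4
Slice 2: Δl = 1.6/cos13.5° = 1.645 m; N'_2 = 85·cos13.5° = 82.7; c'Δl = 13.82; W sinα = 19.8
Slice 3: Δl = 2.1/cos22.8° = 2.278 m; N'_3 = 156·cos22.8° = 143.8; c'Δl = 19.14; W sinα = 60.5
Slice 4: Δl = 1.8/cos33.4° = 2.156 m; N'_4 = 159·cos33.4° = 132.7; c'Δl = 18.11; W sinα = 87.5
Slice 5: Δl = 2.4/cos46.6° = 3.493 m; N'_5 = 186·cos46.6° = 127.8; c'Δl = 29.34; W sinα = 135.1
Slice 6: Δl = 1.2/cos61.3° = 2.499 m; N'_6 = 31·cos61.3° = 14.9; c'Δl = 20.99; W sinα = 27.2
Σc'Δl = 122.4 kN/m; ΣN' = 557.8 kN/m; ΣW sinα = 333.6 kN/m
Resisting = 122.4 + 557.8·tan31.2° = 122.4 + 337.8 = 460.2 kN/m
FS = 460.2 / 333.6 = 1.380

FS = 1.38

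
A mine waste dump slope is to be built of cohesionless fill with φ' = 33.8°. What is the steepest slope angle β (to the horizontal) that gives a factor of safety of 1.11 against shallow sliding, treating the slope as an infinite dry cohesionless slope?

For an infinite dry cohesionless slope FS = tanφ'/tanβ, so tanβ = tanφ' / FS.
tanβ = tan33.8° / 1.11 = 0.6694 / 1.11 = 0.6031
β = arctan(0.6031) = 31.09°

β = 31.1°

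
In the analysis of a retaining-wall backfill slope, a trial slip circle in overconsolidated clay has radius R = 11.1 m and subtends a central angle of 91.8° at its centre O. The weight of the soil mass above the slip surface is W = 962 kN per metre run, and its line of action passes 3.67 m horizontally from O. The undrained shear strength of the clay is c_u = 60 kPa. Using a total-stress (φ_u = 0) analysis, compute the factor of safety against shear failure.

FS = 3.35

Taking moments about the centre O, the resisting moment is provided by the undrained shear strength acting along the arc:
Arc length L_a = R·θ = 11.1·(91.8°·π/180) = 11.1·1.6022 = 17.78 m
M_R = c_u·L_a·R = 60·17.78·11.1 = 11844.5 kN·m/m
M_D = W·d = 962·3.67 = 3530.5 kN·m/m
FS = M_R / M_D = 11844.5 / 3530.5 = 3.355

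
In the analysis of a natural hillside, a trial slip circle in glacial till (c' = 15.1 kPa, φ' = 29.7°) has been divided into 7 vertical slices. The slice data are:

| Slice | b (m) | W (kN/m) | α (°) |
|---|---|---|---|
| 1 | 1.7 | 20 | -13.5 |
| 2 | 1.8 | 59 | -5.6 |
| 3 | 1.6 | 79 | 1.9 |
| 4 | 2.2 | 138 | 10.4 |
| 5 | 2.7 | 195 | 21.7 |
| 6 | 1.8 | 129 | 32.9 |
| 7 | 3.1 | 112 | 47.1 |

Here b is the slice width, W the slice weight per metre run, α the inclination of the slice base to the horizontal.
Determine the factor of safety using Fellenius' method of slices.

Ordinary method of slices: FS = Σ[c'·Δl_i + (W_i cosα_i)·tanφ'] / Σ W_i sinα_i, with Δl_i = b_i / cosα_i.
Slice 1: Δl = 1.7/cos(-13.5°) = 1.748 m; N'_1 = 20·cos(-13.5°) = 19.4; c'Δl = 26.40; W sinα = -4.7
Slice 2: Δl = 1.8/cos(-5.6°) = 1.809 m; N'_2 = 59·cos(-5.6°) = 58.7; c'Δl = 27.31; W sinα = -5.8
Slice 3: Δl = 1.6/cos1.9° = 1.601 m; N'_3 = 79·cos1.9° = 79.0; c'Δl = 24.17; W sinα = 2.6
Slice 4: Δl = 2.2/cos10.4° = 2.237 m; N'_4 = 138·cos10.4° = 135.7; c'Δl = 33.77; W sinα = 24.9
Slice 5: Δl = 2.7/cos21.7° = 2.906 m; N'_5 = 195·cos21.7° = 181.2; c'Δl = 43.88; W sinα = 72.1
Slice 6: Δl = 1.8/cos32.9° = 2.144 m; N'_6 = 129·cos32.9° = 108.3; c'Δl = 32.37; W sinα = 70.1
Slice 7: Δl = 3.1/cos47.1° = 4.554 m; N'_7 = 112·cos47.1° = 76.2; c'Δl = 68.77; W sinα = 82.0
Σc'Δl = 256.7 kN/m; ΣN' = 658.6 kN/m; ΣW sinα = 241.3 kN/m
Resisting = 256.7 + 658.6·tan29.7° = 256.7 + 375.7 = 632.3 kN/m
FS = 632.3 / 241.3 = 2.620

FS = 2.62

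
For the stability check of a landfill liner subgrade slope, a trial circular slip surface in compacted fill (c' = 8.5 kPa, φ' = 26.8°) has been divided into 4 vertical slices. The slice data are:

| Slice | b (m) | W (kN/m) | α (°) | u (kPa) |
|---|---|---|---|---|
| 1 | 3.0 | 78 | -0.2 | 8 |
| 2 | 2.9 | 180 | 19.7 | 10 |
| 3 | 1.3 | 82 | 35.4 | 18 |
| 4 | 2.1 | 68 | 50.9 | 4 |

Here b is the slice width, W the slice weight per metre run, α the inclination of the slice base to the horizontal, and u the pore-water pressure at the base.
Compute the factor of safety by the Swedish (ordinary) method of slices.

Ordinary method of slices: FS = Σ[c'·Δl_i + (W_i cosα_i − u_i·Δl_i)·tanφ'] / Σ W_i sinα_i, with Δl_i = b_i / cosα_i.
Slice 1: Δl = 3.0/cos(-0.2°) = 3.000 m; N'_1 = 78·cos(-0.2°) − 8·3.000 = 54.0; c'Δl = 25.50; W sinα = -0.3
Slice 2: Δl = 2.9/cos19.7° = 3.080 m; N'_2 = 180·cos19.7° − 10·3.080 = 138.7; c'Δl = 26.18; W sinα = 60.7
Slice 3: Δl = 1.3/cos35.4° = 1.595 m; N'_3 = 82·cos35.4° − 18·1.595 = 38.1; c'Δl = 13.56; W sinα = 47.5
Slice 4: Δl = 2.1/cos50.9° = 3.330 m; N'_4 = 68·cos50.9° − 4·3.330 = 29.6; c'Δl = 28.30; W sinα = 52.8
Σc'Δl = 93.5 kN/m; ΣN' = 260.4 kN/m; ΣW sinα = 160.7 kN/m
Resisting = 93.5 + 260.4·tan26.8° = 93.5 + 131.5 = 225.1 kN/m
FS = 225.1 / 160.7 = 1.401

FS = 1.40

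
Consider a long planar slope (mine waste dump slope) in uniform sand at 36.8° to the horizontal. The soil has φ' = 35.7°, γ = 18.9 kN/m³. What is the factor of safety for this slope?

FS = 0.96

For a dry cohesionless infinite slope the factor of safety is FS = tanφ' / tanβ.
FS = tan35.7° / tan36.8° = 0.7186 / 0.7481 = 0.961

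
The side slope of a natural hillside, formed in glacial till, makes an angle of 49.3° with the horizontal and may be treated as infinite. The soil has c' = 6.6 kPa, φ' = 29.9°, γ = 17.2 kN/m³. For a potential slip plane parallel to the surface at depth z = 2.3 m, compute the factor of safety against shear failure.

For an infinite slope with a slip plane parallel to the surface (no pore pressure): FS = [c' + γz cos²β tanφ'] / [γz sinβ cosβ].
γz = 17.2·2.3 = 39.56 kN/m²
Numerator = 6.6 + 39.56·cos²49.3°·tan29.9° = 6.6 + 39.56·0.4252·0.5750 = 16.273 kPa
Denominator = 39.56·sin49.3°·cos49.3° = 39.56·0.7581·0.6521 = 19.558 kPa
FS = 16.273 / 19.558 = 0.832

FS = 0.83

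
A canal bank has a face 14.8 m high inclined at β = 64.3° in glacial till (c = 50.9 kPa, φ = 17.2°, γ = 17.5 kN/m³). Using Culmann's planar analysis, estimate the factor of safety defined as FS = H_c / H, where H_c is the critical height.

FS = 2.12

H_c = (4c/γ) · sinβ cosφ / [1 − cos(β − φ)]
    = (4·50.9/17.5) · sin64.3°·cos17.2° / [1 − cos47.1°]
    = 11.634 · 0.8608 / 0.3193 = 31.37 m
FS = H_c / H = 31.37 / 14.8 = 2.119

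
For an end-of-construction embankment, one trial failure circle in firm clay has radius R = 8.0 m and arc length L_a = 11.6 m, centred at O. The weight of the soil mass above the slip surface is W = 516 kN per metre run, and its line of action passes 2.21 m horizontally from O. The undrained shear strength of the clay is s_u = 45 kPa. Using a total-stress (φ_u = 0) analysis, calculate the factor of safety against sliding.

FS = 3.66

Taking moments about the centre O, the resisting moment is provided by the undrained shear strength acting along the arc:
M_R = s_u·L_a·R = 45·11.60·8.0 = 4176.0 kN·m/m
M_D = W·d = 516·2.21 = 1140.4 kN·m/m
FS = M_R / M_D = 4176.0 / 1140.4 = 3.662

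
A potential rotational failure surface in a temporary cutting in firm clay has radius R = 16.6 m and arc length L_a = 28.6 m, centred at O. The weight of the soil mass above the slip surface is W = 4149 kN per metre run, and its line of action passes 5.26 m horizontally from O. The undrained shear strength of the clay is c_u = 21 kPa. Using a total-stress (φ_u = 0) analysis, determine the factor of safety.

FS = 0.46

Taking moments about the centre O, the resisting moment is provided by the undrained shear strength acting along the arc:
M_R = c_u·L_a·R = 21·28.60·16.6 = 9970.0 kN·m/m
M_D = W·d = 4149·5.26 = 21823.7 kN·m/m
FS = M_R / M_D = 9970.0 / 21823.7 = 0.457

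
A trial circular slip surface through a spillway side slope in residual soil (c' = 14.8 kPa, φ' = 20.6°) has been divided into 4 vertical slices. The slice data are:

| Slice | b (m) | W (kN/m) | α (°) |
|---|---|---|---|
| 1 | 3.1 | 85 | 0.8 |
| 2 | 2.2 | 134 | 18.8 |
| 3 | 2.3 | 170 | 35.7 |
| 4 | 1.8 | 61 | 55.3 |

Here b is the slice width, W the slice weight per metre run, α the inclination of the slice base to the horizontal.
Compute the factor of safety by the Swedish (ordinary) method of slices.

Ordinary method of slices: FS = Σ[c'·Δl_i + (W_i cosα_i)·tanφ'] / Σ W_i sinα_i, with Δl_i = b_i / cosα_i.
Slice 1: Δl = 3.1/cos0.8° = 3.100 m; N'_1 = 85·cos0.8° = 85.0; c'Δl = 45.88; W sinα = 1.2
Slice 2: Δl = 2.2/cos18.8° = 2.324 m; N'_2 = 134·cos18.8° = 126.9; c'Δl = 34.39; W sinα = 43.2
Slice 3: Δl = 2.3/cos35.7° = 2.832 m; N'_3 = 170·cos35.7° = 138.1; c'Δl = 41.92; W sinα = 99.2
Slice 4: Δl = 1.8/cos55.3° = 3.162 m; N'_4 = 61·cos55.3° = 34.7; c'Δl = 46.80; W sinα = 50.2
Σc'Δl = 169.0 kN/m; ΣN' = 384.6 kN/m; ΣW sinα = 193.7 kN/m
Resisting = 169.0 + 384.6·tan20.6° = 169.0 + 144.6 = 313.6 kN/m
FS = 313.6 / 193.7 = 1.619

FS = 1.62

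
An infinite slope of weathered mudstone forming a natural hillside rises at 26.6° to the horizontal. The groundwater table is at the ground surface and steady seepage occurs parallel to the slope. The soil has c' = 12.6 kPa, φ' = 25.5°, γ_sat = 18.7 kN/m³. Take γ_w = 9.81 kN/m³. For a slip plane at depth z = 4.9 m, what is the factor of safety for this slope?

FS = 0.80

With seepage parallel to the slope and the water table at the surface, the effective normal stress on the slip plane uses the buoyant unit weight γ' = γ_sat − γ_w while the driving shear stress uses γ_sat:
FS = [c' + γ' z cos²β tanφ'] / [γ_sat z sinβ cosβ]
γ' = 18.7 − 9.81 = 8.89 kN/m³
Numerator = 12.6 + 8.89·4.9·cos²26.6°·tan25.5° = 12.6 + 8.89·4.9·0.7995·0.4770 = 29.212 kPa
Denominator = 18.7·4.9·sin26.6°·cos26.6° = 18.7·4.9·0.4478·0.8942 = 36.686 kPa
FS = 29.212 / 36.686 = 0.796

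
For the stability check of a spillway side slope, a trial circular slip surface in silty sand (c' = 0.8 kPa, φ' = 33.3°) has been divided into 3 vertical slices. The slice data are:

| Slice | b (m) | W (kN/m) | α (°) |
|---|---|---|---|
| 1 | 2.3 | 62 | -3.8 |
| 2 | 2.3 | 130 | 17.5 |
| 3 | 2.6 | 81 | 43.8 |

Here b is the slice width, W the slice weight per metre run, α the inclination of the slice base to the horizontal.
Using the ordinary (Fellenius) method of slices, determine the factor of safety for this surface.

FS = 1.84

Ordinary method of slices: FS = Σ[c'·Δl_i + (W_i cosα_i)·tanφ'] / Σ W_i sinα_i, with Δl_i = b_i / cosα_i.
Slice 1: Δl = 2.3/cos(-3.8°) = 2.305 m; N'_1 = 62·cos(-3.8°) = 61.9; c'Δl = 1.84; W sinα = -4.1
Slice 2: Δl = 2.3/cos17.5° = 2.412 m; N'_2 = 130·cos17.5° = 124.0; c'Δl = 1.93; W sinα = 39.1
Slice 3: Δl = 2.6/cos43.8° = 3.602 m; N'_3 = 81·cos43.8° = 58.5; c'Δl = 2.88; W sinα = 56.1
Σc'Δl = 6.7 kN/m; ΣN' = 244.3 kN/m; ΣW sinα = 91.0 kN/m
Resisting = 6.7 + 244.3·tan33.3° = 6.7 + 160.5 = 167.1 kN/m
FS = 167.1 / 91.0 = 1.836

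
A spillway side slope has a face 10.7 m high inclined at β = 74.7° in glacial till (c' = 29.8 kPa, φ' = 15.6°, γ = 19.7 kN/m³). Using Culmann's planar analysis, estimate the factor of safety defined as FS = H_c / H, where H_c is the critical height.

FS = 1.08

H_c = (4c'/γ) · sinβ cosφ' / [1 − cos(β − φ')]
    = (4·29.8/19.7) · sin74.7°·cos15.6° / [1 − cos59.1°]
    = 6.051 · 0.9290 / 0.4865 = 11.56 m
FS = H_c / H = 11.56 / 10.7 = 1.080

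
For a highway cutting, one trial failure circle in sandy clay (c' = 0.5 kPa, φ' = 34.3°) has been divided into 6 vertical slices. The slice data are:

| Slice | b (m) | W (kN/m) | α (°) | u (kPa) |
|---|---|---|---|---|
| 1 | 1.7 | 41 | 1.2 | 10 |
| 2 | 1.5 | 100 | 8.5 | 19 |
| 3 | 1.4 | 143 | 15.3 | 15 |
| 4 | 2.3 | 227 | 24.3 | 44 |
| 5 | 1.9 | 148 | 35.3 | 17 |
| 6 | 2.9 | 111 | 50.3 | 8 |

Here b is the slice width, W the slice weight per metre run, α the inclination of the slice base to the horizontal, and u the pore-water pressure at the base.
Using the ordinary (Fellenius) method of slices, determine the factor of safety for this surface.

Ordinary method of slices: FS = Σ[c'·Δl_i + (W_i cosα_i − u_i·Δl_i)·tanφ'] / Σ W_i sinα_i, with Δl_i = b_i / cosα_i.
Slice 1: Δl = 1.7/cos1.2° = 1.700 m; N'_1 = 41·cos1.2° − 10·1.700 = 24.0; c'Δl = 0.85; W sinα = 0.9
Slice 2: Δl = 1.5/cos8.5° = 1.517 m; N'_2 = 100·cos8.5° − 19·1.517 = 70.1; c'Δl = 0.76; W sinα = 14.8
Slice 3: Δl = 1.4/cos15.3° = 1.451 m; N'_3 = 143·cos15.3° − 15·1.451 = 116.2; c'Δl = 0.73; W sinα = 37.7
Slice 4: Δl = 2.3/cos24.3° = 2.524 m; N'_4 = 227·cos24.3° − 44·2.524 = 95.9; c'Δl = 1.26; W sinα = 93.4
Slice 5: Δl = 1.9/cos35.3° = 2.328 m; N'_5 = 148·cos35.3° − 17·2.328 = 81.2; c'Δl = 1.16; W sinα = 85.5
Slice 6: Δl = 2.9/cos50.3° = 4.540 m; N'_6 = 111·cos50.3° − 8·4.540 = 34.6; c'Δl = 2.27; W sinα = 85.4
Σc'Δl = 7.0 kN/m; ΣN' = 421.9 kN/m; ΣW sinα = 317.7 kN/m
Resisting = 7.0 + 421.9·tan34.3° = 7.0 + 287.8 = 294.8 kN/m
FS = 294.8 / 317.7 = 0.928

FS = 0.93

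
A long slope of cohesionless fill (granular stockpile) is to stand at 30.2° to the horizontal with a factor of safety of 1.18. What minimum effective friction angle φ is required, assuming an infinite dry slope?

φ = 34.5°

FS = tanφ/tanβ ⇒ tanφ = FS · tanβ = 1.18 · tan30.2° = 0.6868
φ = arctan(0.6868) = 34.48°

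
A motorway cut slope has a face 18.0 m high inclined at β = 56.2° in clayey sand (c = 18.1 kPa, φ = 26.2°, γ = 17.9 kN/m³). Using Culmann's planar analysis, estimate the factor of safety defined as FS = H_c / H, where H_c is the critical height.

H_c = (4c/γ) · sinβ cosφ / [1 − cos(β − φ)]
    = (4·18.1/17.9) · sin56.2°·cos26.2° / [1 − cos30.0°]
    = 4.045 · 0.7456 / 0.1340 = 22.51 m
FS = H_c / H = 22.51 / 18.0 = 1.251

FS = 1.25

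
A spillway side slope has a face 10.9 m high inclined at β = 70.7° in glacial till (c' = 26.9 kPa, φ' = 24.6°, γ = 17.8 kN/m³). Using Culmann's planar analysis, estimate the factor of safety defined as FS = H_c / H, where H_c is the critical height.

H_c = (4c'/γ) · sinβ cosφ' / [1 − cos(β − φ')]
    = (4·26.9/17.8) · sin70.7°·cos24.6° / [1 − cos46.1°]
    = 6.045 · 0.8581 / 0.3066 = 16.92 m
FS = H_c / H = 16.92 / 10.9 = 1.552

FS = 1.55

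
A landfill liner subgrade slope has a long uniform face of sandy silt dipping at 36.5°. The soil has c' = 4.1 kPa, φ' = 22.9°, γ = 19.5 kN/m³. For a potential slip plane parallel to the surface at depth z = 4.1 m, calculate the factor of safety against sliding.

FS = 0.68

For an infinite slope with a slip plane parallel to the surface (no pore pressure): FS = [c' + γz cos²β tanφ'] / [γz sinβ cosβ].
γz = 19.5·4.1 = 79.95 kN/m²
Numerator = 4.1 + 79.95·cos²36.5°·tan22.9° = 4.1 + 79.95·0.6462·0.4224 = 25.923 kPa
Denominator = 79.95·sin36.5°·cos36.5° = 79.95·0.5948·0.8039 = 38.228 kPa
FS = 25.923 / 38.228 = 0.678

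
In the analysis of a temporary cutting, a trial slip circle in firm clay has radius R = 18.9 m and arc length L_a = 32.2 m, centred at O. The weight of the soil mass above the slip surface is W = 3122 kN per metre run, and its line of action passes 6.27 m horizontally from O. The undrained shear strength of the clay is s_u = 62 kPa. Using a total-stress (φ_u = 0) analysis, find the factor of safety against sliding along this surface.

Taking moments about the centre O, the resisting moment is provided by the undrained shear strength acting along the arc:
M_R = s_u·L_a·R = 62·32.20·18.9 = 37732.0 kN·m/m
M_D = W·d = 3122·6.27 = 19574.9 kN·m/m
FS = M_R / M_D = 37732.0 / 19574.9 = 1.928

FS = 1.93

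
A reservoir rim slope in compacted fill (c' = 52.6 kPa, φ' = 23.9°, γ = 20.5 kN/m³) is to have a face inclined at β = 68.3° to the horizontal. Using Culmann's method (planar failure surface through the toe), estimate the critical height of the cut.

Culmann's analysis gives the critical failure plane at α_cr = (β + φ')/2 = (68.3 + 23.9)/2 = 46.1°, and the critical height
H_c = (4c'/γ) · sinβ cosφ' / [1 − cos(β − φ')]
    = (4·52.6/20.5) · sin68.3°·cos23.9° / [1 − cos(44.4°)]
    = 10.263 · 0.9291·0.9143 / [1 − 0.7145]
    = 10.263 · 0.8495 / 0.2855
    = 30.53 m

H_c = 30.53 m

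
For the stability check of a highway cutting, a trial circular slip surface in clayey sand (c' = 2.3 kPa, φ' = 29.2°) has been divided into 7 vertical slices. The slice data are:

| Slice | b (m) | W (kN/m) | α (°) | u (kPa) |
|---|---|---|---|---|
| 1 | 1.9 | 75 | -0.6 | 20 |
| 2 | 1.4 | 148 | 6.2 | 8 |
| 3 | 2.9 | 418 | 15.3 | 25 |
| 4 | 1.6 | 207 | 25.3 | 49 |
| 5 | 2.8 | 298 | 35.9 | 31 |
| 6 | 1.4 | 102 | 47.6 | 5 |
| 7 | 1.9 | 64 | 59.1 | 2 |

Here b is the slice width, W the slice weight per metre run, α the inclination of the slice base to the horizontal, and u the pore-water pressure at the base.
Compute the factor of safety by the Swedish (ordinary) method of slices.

FS = 0.96

Ordinary method of slices: FS = Σ[c'·Δl_i + (W_i cosα_i − u_i·Δl_i)·tanφ'] / Σ W_i sinα_i, with Δl_i = b_i / cosα_i.
Slice 1: Δl = 1.9/cos(-0.6°) = 1.900 m; N'_1 = 75·cos(-0.6°) − 20·1.900 = 37.0; c'Δl = 4.37; W sinα = -0.8
Slice 2: Δl = 1.4/cos6.2° = 1.408 m; N'_2 = 148·cos6.2° − 8·1.408 = 135.9; c'Δl = 3.24; W sinα = 16.0
Slice 3: Δl = 2.9/cos15.3° = 3.007 m; N'_3 = 418·cos15.3° − 25·3.007 = 328.0; c'Δl = 6.92; W sinα = 110.3
Slice 4: Δl = 1.6/cos25.3° = 1.770 m; N'_4 = 207·cos25.3° − 49·1.770 = 100.4; c'Δl = 4.07; W sinα = 88.5
Slice 5: Δl = 2.8/cos35.9° = 3.457 m; N'_5 = 298·cos35.9° − 31·3.457 = 134.2; c'Δl = 7.95; W sinα = 174.7
Slice 6: Δl = 1.4/cos47.6° = 2.076 m; N'_6 = 102·cos47.6° − 5·2.076 = 58.4; c'Δl = 4.78; W sinα = 75.3
Slice 7: Δl = 1.9/cos59.1° = 3.700 m; N'_7 = 64·cos59.1° − 2·3.700 = 25.5; c'Δl = 8.51; W sinα = 54.9
Σc'Δl = 39.8 kN/m; ΣN' = 819.4 kN/m; ΣW sinα = 518.9 kN/m
Resisting = 39.8 + 819.4·tan29.2° = 39.8 + 458.0 = 497.8 kN/m
FS = 497.8 / 518.9 = 0.959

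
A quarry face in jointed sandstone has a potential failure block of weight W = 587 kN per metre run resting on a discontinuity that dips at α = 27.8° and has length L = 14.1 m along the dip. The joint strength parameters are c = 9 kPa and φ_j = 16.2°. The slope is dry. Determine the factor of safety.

Resolving the block weight along and normal to the plane and applying the Mohr–Coulomb strength on the joint:
N' = W cosα = 587·cos27.8° = 519.2 kN/m
Driving force T = W sinα = 587·sin27.8° = 273.8 kN/m
Resisting force R = c·L + N'·tanφ_j = 9·14.1 + 519.2·tan16.2° = 126.9 + 150.9 = 277.8 kN/m
FS = R / T = 277.8 / 273.8 = 1.015

FS = 1.01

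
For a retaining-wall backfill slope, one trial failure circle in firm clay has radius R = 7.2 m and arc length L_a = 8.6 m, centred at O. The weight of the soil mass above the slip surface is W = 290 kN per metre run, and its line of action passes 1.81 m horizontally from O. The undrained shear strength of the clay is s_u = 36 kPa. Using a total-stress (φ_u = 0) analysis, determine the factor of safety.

Taking moments about the centre O, the resisting moment is provided by the undrained shear strength acting along the arc:
M_R = s_u·L_a·R = 36·8.60·7.2 = 2229.1 kN·m/m
M_D = W·d = 290·1.81 = 524.9 kN·m/m
FS = M_R / M_D = 2229.1 / 524.9 = 4.247

FS = 4.25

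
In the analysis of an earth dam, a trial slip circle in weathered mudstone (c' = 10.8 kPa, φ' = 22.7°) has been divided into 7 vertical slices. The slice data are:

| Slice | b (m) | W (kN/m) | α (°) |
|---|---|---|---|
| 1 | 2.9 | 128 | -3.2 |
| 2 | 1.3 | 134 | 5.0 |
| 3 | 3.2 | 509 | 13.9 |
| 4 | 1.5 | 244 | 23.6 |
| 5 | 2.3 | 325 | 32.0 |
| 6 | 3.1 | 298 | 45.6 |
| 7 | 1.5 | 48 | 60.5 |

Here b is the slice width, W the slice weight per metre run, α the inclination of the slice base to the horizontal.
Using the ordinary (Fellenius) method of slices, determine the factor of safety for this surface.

Ordinary method of slices: FS = Σ[c'·Δl_i + (W_i cosα_i)·tanφ'] / Σ W_i sinα_i, with Δl_i = b_i / cosα_i.
Slice 1: Δl = 2.9/cos(-3.2°) = 2.905 m; N'_1 = 128·cos(-3.2°) = 127.8; c'Δl = 31.37; W sinα = -7.1
Slice 2: Δl = 1.3/cos5.0° = 1.305 m; N'_2 = 134·cos5.0° = 133.5; c'Δl = 14.09; W sinα = 11.7
Slice 3: Δl = 3.2/cos13.9° = 3.297 m; N'_3 = 509·cos13.9° = 494.1; c'Δl = 35.60; W sinα = 122.3
Slice 4: Δl = 1.5/cos23.6° = 1.637 m; N'_4 = 244·cos23.6° = 223.6; c'Δl = 17.68; W sinα = 97.7
Slice 5: Δl = 2.3/cos32.0° = 2.712 m; N'_5 = 325·cos32.0° = 275.6; c'Δl = 29.29; W sinα = 172.2
Slice 6: Δl = 3.1/cos45.6° = 4.431 m; N'_6 = 298·cos45.6° = 208.5; c'Δl = 47.85; W sinα = 212.9
Slice 7: Δl = 1.5/cos60.5° = 3.046 m; N'_7 = 48·cos60.5° = 23.6; c'Δl = 32.90; W sinα = 41.8
Σc'Δl = 208.8 kN/m; ΣN' = 1486.7 kN/m; ΣW sinα = 651.4 kN/m
Resisting = 208.8 + 1486.7·tan22.7° = 208.8 + 621.9 = 830.7 kN/m
FS = 830.7 / 651.4 = 1.275

FS = 1.28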